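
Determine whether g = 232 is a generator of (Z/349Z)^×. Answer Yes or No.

φ(349) = 349 − 1 = 348 = 2^2 · 3 · 29.
It suffices to check that the order of 232 is not a proper divisor of 348: compute 232^(348/q) for q ∈ {2, 3, 29}.
232^174 ≡ 348 (mod 349)  [q = 2: ≢ 1 ✓]
232^116 ≡ 122 (mod 349)  [q = 3: ≢ 1 ✓]
232^12 ≡ 66 (mod 349)  [q = 29: ≢ 1 ✓]
None equal 1, so ord_349(232) = 348: 232 is a primitive root.

Yes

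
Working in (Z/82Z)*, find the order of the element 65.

40

By Lagrange's theorem, ord_82(65) divides φ(82) = φ(2)·φ(41) = 1·40 = 40 = 2^3 · 5.
Divisors of 40: 1, 2, 4, 5, 8, 10, 20, 40.
Check 65^d mod 82 for each divisor in increasing order:
65^1 ≡ 65
65^2 ≡ 43
65^4 ≡ 45
65^5 ≡ 55
65^8 ≡ 57
65^10 ≡ 73
65^20 ≡ 81
65^40 ≡ 1
Therefore the multiplicative order of 65 modulo 82 is 40.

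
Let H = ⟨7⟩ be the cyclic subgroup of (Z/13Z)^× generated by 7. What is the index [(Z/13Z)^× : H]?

The order of 7 must divide φ(13) = 13 − 1 = 12 = 2^2 · 3.
Divisors of 12: 1, 2, 3, 4, 6, 12.
Check 7^d mod 13 for each divisor in increasing order:
7^1 ≡ 7 (mod 13)
7^2 ≡ 10 (mod 13)
7^3 ≡ 5 (mod 13)
7^4 ≡ 9 (mod 13)
7^6 ≡ 12 (mod 13)
7^12 ≡ 1 (mod 13) ✓
The order of 7 is 12, so the subgroup it generates has 12 elements.
[(Z/13Z)^× : ⟨7⟩] = 12/12 = 1.

1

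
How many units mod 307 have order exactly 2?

1

φ(307) = 307 − 1 = 306 = 2 · 3^2 · 17.
Since (Z/307Z)^× is cyclic of order 306, the number of elements of order d is φ(d) when d | 306 and 0 otherwise.
2 | 306, and φ(2) = 2 − 1 = 1.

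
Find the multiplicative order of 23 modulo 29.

ord(23) | φ(29) = 29 − 1 = 28 = 2^2 · 7.
Divisors of 28: 1, 2, 4, 7, 14, 28.
Test each divisor d:
23^1 ≡ 23
23^2 ≡ 7
23^4 ≡ 20
23^7 ≡ 1
So ord_29(23) = 7.

7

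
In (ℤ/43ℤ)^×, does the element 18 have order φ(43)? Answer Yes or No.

φ(43) = 43 − 1 = 42 = 2 · 3 · 7.
Test 18^(42/q) mod 43 for each prime factor q of 42:
18^21 ≡ 42 (mod 43)  [q = 2: ≢ 1 ✓]
18^14 ≡ 6 (mod 43)  [q = 3: ≢ 1 ✓]
18^6 ≡ 41 (mod 43)  [q = 7: ≢ 1 ✓]
All checks pass, so 18 has order 42 and is a primitive root modulo 43.

Yes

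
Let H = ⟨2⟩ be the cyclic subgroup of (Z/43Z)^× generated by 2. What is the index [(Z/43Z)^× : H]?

ord(2) | φ(43) = 43 − 1 = 42 = 2 · 3 · 7.
Divisors of 42: 1, 2, 3, 6, 7, 14, 21, 42.
Check 2^d mod 43 for each divisor in increasing order:
2^1 ≡ 2 (mod 43)
2^2 ≡ 4 (mod 43)
2^3 ≡ 8 (mod 43)
2^6 ≡ 21 (mod 43)
2^7 ≡ 42 (mod 43)
2^14 ≡ 1 (mod 43) ✓
The order of 2 is 14, so the subgroup it generates has 14 elements.
[(Z/43Z)^× : ⟨2⟩] = 42/14 = 3.

3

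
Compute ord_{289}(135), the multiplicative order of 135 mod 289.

ord(135) | φ(289) = φ(17^2) = 17·(17−1) = 272 = 2^4 · 17.
Divisors of 272: 1, 2, 4, 8, 16, 17, 34, 68, 136, 272.
Compute 135^d (mod 289) for the divisors d until we hit 1:
135^1 ≡ 135 (mod 289)
135^2 ≡ 18 (mod 289)
135^4 ≡ 35 (mod 289)
135^8 ≡ 69 (mod 289)
135^16 ≡ 137 (mod 289)
135^17 ≡ 288 (mod 289)
135^34 ≡ 1 (mod 289) ✓
Hence ord(135) = 34.

34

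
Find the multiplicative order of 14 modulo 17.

ord(14) | φ(17) = 17 − 1 = 16 = 2^4.
Divisors of 16: 1, 2, 4, 8, 16.
Compute 14^d (mod 17) for the divisors d until we hit 1:
14^1 ≡ 14 (mod 17)
14^2 ≡ 9 (mod 17)
14^4 ≡ 13 (mod 17)
14^8 ≡ 16 (mod 17)
14^16 ≡ 1 (mod 17) ✓
The smallest such exponent is 16, so the order of 14 is 16.

16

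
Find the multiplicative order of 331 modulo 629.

ord(331) | φ(629) = φ(17·37) = (17−1)·(37−1) = 16·36 = 576 = 2^6 · 3^2.
Divisors of 576: 1, 2, 3, 4, 6, 8, 9, 12, 16, 18, 24, 32, 36, 48, 64, 72, 96, 144, 192, 288, 576.
Evaluate successive powers at the divisors of 576:
331^1 ≡ 331
331^2 ≡ 115
331^3 ≡ 325
331^4 ≡ 16
331^6 ≡ 582
331^8 ≡ 256
331^9 ≡ 450
331^12 ≡ 322
331^16 ≡ 120
331^18 ≡ 591
331^24 ≡ 528
331^32 ≡ 562
331^36 ≡ 186
331^48 ≡ 137
331^64 ≡ 86
331^72 ≡ 1
The smallest such exponent is 72, so the order of 331 is 72.

72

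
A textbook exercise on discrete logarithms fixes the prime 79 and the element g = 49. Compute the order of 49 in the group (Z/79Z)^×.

39

Since 49 ∈ (Z/79Z)^×, its order divides φ(79) = 79 − 1 = 78 = 2 · 3 · 13.
Divisors of 78: 1, 2, 3, 6, 13, 26, 39, 78.
Check 49^d mod 79 for each divisor in increasing order:
49^1 ≡ 49 (mod 79)
49^2 ≡ 31 (mod 79)
49^3 ≡ 18 (mod 79)
49^6 ≡ 8 (mod 79)
49^13 ≡ 55 (mod 79)
49^26 ≡ 23 (mod 79)
49^39 ≡ 1 (mod 79) ✓
Therefore the multiplicative order of 49 modulo 79 is 39.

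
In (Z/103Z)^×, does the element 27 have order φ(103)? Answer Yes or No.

No

φ(103) = 103 − 1 = 102 = 2 · 3 · 17.
27 is a primitive root mod 103 iff 27^(φ(103)/q) ≢ 1 for every prime q | φ(103), i.e. q ∈ {2, 3, 17}.
27^51 ≡ 102 (mod 103)  [q = 2: ≢ 1 ✓]
27^34 ≡ 1 (mod 103)  [q = 3: ≡ 1 ✗]
27^6 ≡ 100 (mod 103)  [q = 17: ≢ 1 ✓]
Since 27^34 ≡ 1, the order of 27 divides 34 < 102, so 27 is not a primitive root.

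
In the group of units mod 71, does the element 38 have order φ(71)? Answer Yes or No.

No

φ(71) = 71 − 1 = 70 = 2 · 5 · 7.
Test 38^(70/q) mod 71 for each prime factor q of 70:
38^35 ≡ 1 (mod 71)  [q = 2: ≡ 1 ✗]
38^14 ≡ 5 (mod 71)  [q = 5: ≢ 1 ✓]
38^10 ≡ 45 (mod 71)  [q = 7: ≢ 1 ✓]
The check at q = 2 fails, so 38 generates a proper subgroup.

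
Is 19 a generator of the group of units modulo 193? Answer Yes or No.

Yes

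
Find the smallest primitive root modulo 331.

3

φ(331) = 331 − 1 = 330 = 2 · 3 · 5 · 11.
Test candidates g = 2, 3, … against the prime factors q ∈ {2, 3, 5, 11} of φ(331): g is a generator iff g^(330/q) ≢ 1 for every such q.
g = 2: 2^165 ≡ 330; 2^110 ≡ 299; 2^66 ≡ 64; 2^30 ≡ 1 — hits 1, so not a primitive root.
g = 3: 3^165 ≡ 330; 3^110 ≡ 299; 3^66 ≡ 64; 3^30 ≡ 270 — none is 1, so 3 is a primitive root.
Hence the least primitive root of 331 is 3.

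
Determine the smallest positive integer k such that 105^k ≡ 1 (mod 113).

28

By Lagrange's theorem, ord_113(105) divides φ(113) = 113 − 1 = 112 = 2^4 · 7.
Divisors of 112: 1, 2, 4, 7, 8, 14, 16, 28, 56, 112.
Compute 105^d (mod 113) for the divisors d until we hit 1:
105^1 ≡ 105
105^2 ≡ 64
105^4 ≡ 28
105^7 ≡ 15
105^8 ≡ 106
105^14 ≡ 112
105^16 ≡ 49
105^28 ≡ 1
The smallest such exponent is 28, so the order of 105 is 28.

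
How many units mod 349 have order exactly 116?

56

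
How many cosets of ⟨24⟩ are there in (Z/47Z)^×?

2

ord(24) | φ(47) = 47 − 1 = 46 = 2 · 23.
Divisors of 46: 1, 2, 23, 46.
Compute 24^d (mod 47) for the divisors d until we hit 1:
24^1 ≡ 24 (mod 47)
24^2 ≡ 12 (mod 47)
24^23 ≡ 1 (mod 47) ✓
Thus |⟨24⟩| = ord(24) = 23.
The index is φ(47) / ord(24) = 46 / 23 = 2.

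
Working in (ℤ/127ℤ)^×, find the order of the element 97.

126

By Lagrange's theorem, ord_127(97) divides φ(127) = 127 − 1 = 126 = 2 · 3^2 · 7.
Divisors of 126: 1, 2, 3, 6, 7, 9, 14, 18, 21, 42, 63, 126.
Check 97^d mod 127 for each divisor in increasing order:
97^1 ≡ 97 (mod 127)
97^2 ≡ 11 (mod 127)
97^3 ≡ 51 (mod 127)
97^6 ≡ 61 (mod 127)
97^7 ≡ 75 (mod 127)
97^9 ≡ 63 (mod 127)
97^14 ≡ 37 (mod 127)
97^18 ≡ 32 (mod 127)
97^21 ≡ 108 (mod 127)
97^42 ≡ 107 (mod 127)
97^63 ≡ 126 (mod 127)
97^126 ≡ 1 (mod 127) ✓
The smallest such exponent is 126, so the order of 97 is 126.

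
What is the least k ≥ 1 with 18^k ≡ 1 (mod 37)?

36

The order of 18 must divide φ(37) = 37 − 1 = 36 = 2^2 · 3^2.
Divisors of 36: 1, 2, 3, 4, 6, 9, 12, 18, 36.
Compute 18^d (mod 37) for the divisors d until we hit 1:
18^1 ≡ 18 (mod 37)
18^2 ≡ 28 (mod 37)
18^3 ≡ 23 (mod 37)
18^4 ≡ 7 (mod 37)
18^6 ≡ 11 (mod 37)
18^9 ≡ 31 (mod 37)
18^12 ≡ 10 (mod 37)
18^18 ≡ 36 (mod 37)
18^36 ≡ 1 (mod 37) ✓
The smallest such exponent is 36, so the order of 18 is 36.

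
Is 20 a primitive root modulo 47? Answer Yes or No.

Yes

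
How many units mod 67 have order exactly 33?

20

φ(67) = 67 − 1 = 66 = 2 · 3 · 11.
(Z/67Z)^× is cyclic (|G| = 66); a cyclic group of order m has exactly φ(d) elements of each order d | m, and none otherwise.
33 = 3 · 11 divides 66, and φ(33) = 20.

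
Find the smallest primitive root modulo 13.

φ(13) = 13 − 1 = 12 = 2^2 · 3.
g is a primitive root iff g^(12/q) ≢ 1 (mod 13) for each prime q ∈ {2, 3}.
g = 2: 2^6 ≡ 12; 2^4 ≡ 3 — none is 1, so 2 is a primitive root.
The smallest primitive root modulo 13 is 2.

2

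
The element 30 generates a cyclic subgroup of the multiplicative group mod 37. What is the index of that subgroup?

Since 30 ∈ (Z/37Z)^×, its order divides φ(37) = 37 − 1 = 36 = 2^2 · 3^2.
Divisors of 36: 1, 2, 3, 4, 6, 9, 12, 18, 36.
Compute 30^d (mod 37) for the divisors d until we hit 1:
30^1 ≡ 30
30^2 ≡ 12
30^3 ≡ 27
30^4 ≡ 33
30^6 ≡ 26
30^9 ≡ 36
30^12 ≡ 10
30^18 ≡ 1
Thus |⟨30⟩| = ord(30) = 18.
The index is φ(37) / ord(30) = 36 / 18 = 2.

2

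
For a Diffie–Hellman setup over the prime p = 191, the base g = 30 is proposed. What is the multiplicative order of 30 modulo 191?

19

Since 30 ∈ (Z/191Z)^×, its order divides φ(191) = 191 − 1 = 190 = 2 · 5 · 19.
Divisors of 190: 1, 2, 5, 10, 19, 38, 95, 190.
Evaluate successive powers at the divisors of 190:
30^1 ≡ 30
30^2 ≡ 136
30^5 ≡ 25
30^10 ≡ 52
30^19 ≡ 1
The smallest such exponent is 19, so the order of 30 is 19.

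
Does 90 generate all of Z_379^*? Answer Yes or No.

φ(379) = 379 − 1 = 378 = 2 · 3^3 · 7.
It suffices to check that the order of 90 is not a proper divisor of 378: compute 90^(378/q) for q ∈ {2, 3, 7}.
90^189 ≡ 378 (mod 379)  [q = 2: ≢ 1 ✓]
90^126 ≡ 51 (mod 379)  [q = 3: ≢ 1 ✓]
90^54 ≡ 94 (mod 379)  [q = 7: ≢ 1 ✓]
Every test exponent gives a nontrivial residue, hence 90 generates the full group.

Yes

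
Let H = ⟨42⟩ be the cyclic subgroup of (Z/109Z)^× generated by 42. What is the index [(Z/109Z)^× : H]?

Since 42 ∈ (Z/109Z)^×, its order divides φ(109) = 109 − 1 = 108 = 2^2 · 3^3.
Divisors of 108: 1, 2, 3, 4, 6, 9, 12, 18, 27, 36, 54, 108.
Check 42^d mod 109 for each divisor in increasing order:
42^1 ≡ 42 (mod 109)
42^2 ≡ 20 (mod 109)
42^3 ≡ 77 (mod 109)
42^4 ≡ 73 (mod 109)
42^6 ≡ 43 (mod 109)
42^9 ≡ 41 (mod 109)
42^12 ≡ 105 (mod 109)
42^18 ≡ 46 (mod 109)
42^27 ≡ 33 (mod 109)
42^36 ≡ 45 (mod 109)
42^54 ≡ 108 (mod 109)
42^108 ≡ 1 (mod 109) ✓
The order of 42 is 108, so the subgroup it generates has 108 elements.
Index = |(Z/109Z)^×| / |⟨42⟩| = 108 / 108 = 1.

1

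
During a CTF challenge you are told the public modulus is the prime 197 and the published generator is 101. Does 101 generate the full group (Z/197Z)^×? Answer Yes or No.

No

φ(197) = 197 − 1 = 196 = 2^2 · 7^2.
Test 101^(196/q) mod 197 for each prime factor q of 196:
101^98 ≡ 1 (mod 197)  [q = 2: ≡ 1 ✗]
101^28 ≡ 164 (mod 197)  [q = 7: ≢ 1 ✓]
101^98 ≡ 1 shows ord(101) | 98, strictly less than φ(197); not a primitive root.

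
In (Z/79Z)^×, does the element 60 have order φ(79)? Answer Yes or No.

Yes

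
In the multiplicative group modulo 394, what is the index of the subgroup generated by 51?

The order of 51 must divide φ(394) = φ(2)·φ(197) = 1·196 = 196 = 2^2 · 7^2.
Divisors of 196: 1, 2, 4, 7, 14, 28, 49, 98, 196.
Compute 51^d (mod 394) for the divisors d until we hit 1:
51^1 ≡ 51 (mod 394)
51^2 ≡ 237 (mod 394)
51^4 ≡ 221 (mod 394)
51^7 ≡ 301 (mod 394)
51^14 ≡ 375 (mod 394)
51^28 ≡ 361 (mod 394)
51^49 ≡ 1 (mod 394) ✓
So ord_394(51) = 49, hence |⟨51⟩| = 49.
The index is φ(394) / ord(51) = 196 / 49 = 4.

4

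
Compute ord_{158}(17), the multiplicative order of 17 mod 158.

26

The order of 17 must divide φ(158) = φ(2)·φ(79) = 1·78 = 78 = 2 · 3 · 13.
Divisors of 78: 1, 2, 3, 6, 13, 26, 39, 78.
Test each divisor d:
17^1 ≡ 17
17^2 ≡ 131
17^3 ≡ 15
17^6 ≡ 67
17^13 ≡ 157
17^26 ≡ 1
Hence ord(17) = 26.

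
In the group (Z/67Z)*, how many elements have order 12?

0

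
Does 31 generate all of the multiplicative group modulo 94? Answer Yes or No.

φ(94) = φ(2)·φ(47) = 1·46 = 46 = 2 · 23.
31 is a primitive root mod 94 iff 31^(φ(94)/q) ≢ 1 for every prime q | φ(94), i.e. q ∈ {2, 23}.
31^23 ≡ 93 (mod 94)  [q = 2: ≢ 1 ✓]
31^2 ≡ 21 (mod 94)  [q = 23: ≢ 1 ✓]
All checks pass, so 31 has order 46 and is a primitive root modulo 94.

Yes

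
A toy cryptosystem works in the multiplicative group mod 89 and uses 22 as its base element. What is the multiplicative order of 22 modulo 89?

22

Since 22 ∈ (Z/89Z)^×, its order divides φ(89) = 89 − 1 = 88 = 2^3 · 11.
Divisors of 88: 1, 2, 4, 8, 11, 22, 44, 88.
Test each divisor d:
22^1 ≡ 22 (mod 89)
22^2 ≡ 39 (mod 89)
22^4 ≡ 8 (mod 89)
22^8 ≡ 64 (mod 89)
22^11 ≡ 88 (mod 89)
22^22 ≡ 1 (mod 89) ✓
Hence ord(22) = 22.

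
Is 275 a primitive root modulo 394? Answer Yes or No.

Yes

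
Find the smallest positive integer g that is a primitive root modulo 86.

3

φ(86) = φ(2)·φ(43) = 1·42 = 42 = 2 · 3 · 7.
g is a primitive root iff g^(42/q) ≢ 1 (mod 86) for each prime q ∈ {2, 3, 7}.
g = 2: gcd(2, 86) = 2 > 1, not a unit — skip.
g = 3: 3^21 ≡ 85; 3^14 ≡ 79; 3^6 ≡ 41 — none is 1, so 3 is a primitive root.
So 3 is the smallest generator of (Z/86Z)^×.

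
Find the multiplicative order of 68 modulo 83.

By Lagrange's theorem, ord_83(68) divides φ(83) = 83 − 1 = 82 = 2 · 41.
Divisors of 82: 1, 2, 41, 82.
Evaluate successive powers at the divisors of 82:
68^1 ≡ 68 (mod 83)
68^2 ≡ 59 (mod 83)
68^41 ≡ 1 (mod 83) ✓
Hence ord(68) = 41.

41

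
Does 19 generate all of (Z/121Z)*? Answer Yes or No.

Yes

φ(121) = φ(11^2) = 11·(11−1) = 110 = 2 · 5 · 11.
19 is a primitive root mod 121 iff 19^(φ(121)/q) ≢ 1 for every prime q | φ(121), i.e. q ∈ {2, 5, 11}.
19^55 ≡ 120 (mod 121)  [q = 2: ≢ 1 ✓]
19^22 ≡ 9 (mod 121)  [q = 5: ≢ 1 ✓]
19^10 ≡ 89 (mod 121)  [q = 11: ≢ 1 ✓]
None equal 1, so ord_121(19) = 110: 19 is a primitive root.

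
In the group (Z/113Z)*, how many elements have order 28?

φ(113) = 113 − 1 = 112 = 2^4 · 7.
Since (Z/113Z)^× is cyclic of order 112, the number of elements of order d is φ(d) when d | 112 and 0 otherwise.
28 = 2^2 · 7 divides 112, and φ(28) = 12.

12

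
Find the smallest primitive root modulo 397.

5

φ(397) = 397 − 1 = 396 = 2^2 · 3^2 · 11.
g is a primitive root iff g^(396/q) ≢ 1 (mod 397) for each prime q ∈ {2, 3, 11}.
g = 2: 2^198 ≡ 396; 2^132 ≡ 1 — hits 1, so not a primitive root.
g = 3: 3^198 ≡ 1 — hits 1, so not a primitive root.
g = 4: 4^198 ≡ 1 — hits 1, so not a primitive root.
g = 5: 5^198 ≡ 396; 5^132 ≡ 362; 5^36 ≡ 290 — none is 1, so 5 is a primitive root.
Hence the least primitive root of 397 is 5.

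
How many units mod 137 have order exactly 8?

4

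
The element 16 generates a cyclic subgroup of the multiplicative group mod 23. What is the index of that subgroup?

2

ord(16) | φ(23) = 23 − 1 = 22 = 2 · 11.
Divisors of 22: 1, 2, 11, 22.
Evaluate successive powers at the divisors of 22:
16^1 ≡ 16 (mod 23)
16^2 ≡ 3 (mod 23)
16^11 ≡ 1 (mod 23) ✓
Thus |⟨16⟩| = ord(16) = 11.
The index is φ(23) / ord(16) = 22 / 11 = 2.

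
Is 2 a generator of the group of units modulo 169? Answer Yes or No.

φ(169) = φ(13^2) = 13·(13−1) = 156 = 2^2 · 3 · 13.
Test 2^(156/q) mod 169 for each prime factor q of 156:
2^78 ≡ 168 (mod 169)  [q = 2: ≢ 1 ✓]
2^52 ≡ 146 (mod 169)  [q = 3: ≢ 1 ✓]
2^12 ≡ 40 (mod 169)  [q = 13: ≢ 1 ✓]
All checks pass, so 2 has order 156 and is a primitive root modulo 169.

Yes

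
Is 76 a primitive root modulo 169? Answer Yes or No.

φ(169) = φ(13^2) = 13·(13−1) = 156 = 2^2 · 3 · 13.
Test 76^(156/q) mod 169 for each prime factor q of 156:
76^78 ≡ 168 (mod 169)  [q = 2: ≢ 1 ✓]
76^52 ≡ 146 (mod 169)  [q = 3: ≢ 1 ✓]
76^12 ≡ 79 (mod 169)  [q = 13: ≢ 1 ✓]
Every test exponent gives a nontrivial residue, hence 76 generates the full group.

Yes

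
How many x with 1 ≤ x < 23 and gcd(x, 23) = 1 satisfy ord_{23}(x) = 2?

φ(23) = 23 − 1 = 22 = 2 · 11.
(Z/23Z)^× is cyclic (|G| = 22); a cyclic group of order m has exactly φ(d) elements of each order d | m, and none otherwise.
2 | 22, and φ(2) = 2 − 1 = 1.

1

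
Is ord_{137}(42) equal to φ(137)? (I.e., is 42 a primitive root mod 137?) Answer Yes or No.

φ(137) = 137 − 1 = 136 = 2^3 · 17.
42 is a primitive root mod 137 iff 42^(φ(137)/q) ≢ 1 for every prime q | φ(137), i.e. q ∈ {2, 17}.
42^68 ≡ 136 (mod 137)  [q = 2: ≢ 1 ✓]
42^8 ≡ 88 (mod 137)  [q = 17: ≢ 1 ✓]
None equal 1, so ord_137(42) = 136: 42 is a primitive root.

Yes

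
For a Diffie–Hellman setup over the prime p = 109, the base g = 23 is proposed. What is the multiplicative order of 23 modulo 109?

Since 23 ∈ (Z/109Z)^×, its order divides φ(109) = 109 − 1 = 108 = 2^2 · 3^3.
Divisors of 108: 1, 2, 3, 4, 6, 9, 12, 18, 27, 36, 54, 108.
Evaluate successive powers at the divisors of 108:
23^1 ≡ 23
23^2 ≡ 93
23^3 ≡ 68
23^4 ≡ 38
23^6 ≡ 46
23^9 ≡ 76
23^12 ≡ 45
23^18 ≡ 108
23^27 ≡ 33
23^36 ≡ 1
Therefore the multiplicative order of 23 modulo 109 is 36.

36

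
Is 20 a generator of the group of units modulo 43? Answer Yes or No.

φ(43) = 43 − 1 = 42 = 2 · 3 · 7.
It suffices to check that the order of 20 is not a proper divisor of 42: compute 20^(42/q) for q ∈ {2, 3, 7}.
20^21 ≡ 42 (mod 43)  [q = 2: ≢ 1 ✓]
20^14 ≡ 36 (mod 43)  [q = 3: ≢ 1 ✓]
20^6 ≡ 4 (mod 43)  [q = 7: ≢ 1 ✓]
All checks pass, so 20 has order 42 and is a primitive root modulo 43.

Yes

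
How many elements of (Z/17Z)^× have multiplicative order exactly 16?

8

φ(17) = 17 − 1 = 16 = 2^4.
(Z/17Z)^× is cyclic (|G| = 16); a cyclic group of order m has exactly φ(d) elements of each order d | m, and none otherwise.
16 = 2^4 divides 16, and φ(16) = 8.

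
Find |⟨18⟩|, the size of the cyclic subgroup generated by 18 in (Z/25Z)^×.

By Lagrange's theorem, ord_25(18) divides φ(25) = φ(5^2) = 5·(5−1) = 20 = 2^2 · 5.
Divisors of 20: 1, 2, 4, 5, 10, 20.
Evaluate successive powers at the divisors of 20:
18^1 ≡ 18 (mod 25)
18^2 ≡ 24 (mod 25)
18^4 ≡ 1 (mod 25) ✓
Therefore the multiplicative order of 18 modulo 25 is 4.

4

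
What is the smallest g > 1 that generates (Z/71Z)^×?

7

φ(71) = 71 − 1 = 70 = 2 · 5 · 7.
Test candidates g = 2, 3, … against the prime factors q ∈ {2, 5, 7} of φ(71): g is a generator iff g^(70/q) ≢ 1 for every such q.
g = 2: 2^35 ≡ 1 — hits 1, so not a primitive root.
g = 3: 3^35 ≡ 1 — hits 1, so not a primitive root.
g = 4: 4^35 ≡ 1 — hits 1, so not a primitive root.
g = 5: 5^35 ≡ 1 — hits 1, so not a primitive root.
g = 6: 6^35 ≡ 1 — hits 1, so not a primitive root.
g = 7: 7^35 ≡ 70; 7^14 ≡ 54; 7^10 ≡ 45 — none is 1, so 7 is a primitive root.
Hence the least primitive root of 71 is 7.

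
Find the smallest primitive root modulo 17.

3

φ(17) = 17 − 1 = 16 = 2^4.
Test candidates g = 2, 3, … against the prime factors q ∈ {2} of φ(17): g is a generator iff g^(16/q) ≢ 1 for every such q.
g = 2: 2^8 ≡ 1 — hits 1, so not a primitive root.
g = 3: 3^8 ≡ 16 — none is 1, so 3 is a primitive root.
Hence the least primitive root of 17 is 3.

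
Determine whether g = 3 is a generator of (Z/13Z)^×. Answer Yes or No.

φ(13) = 13 − 1 = 12 = 2^2 · 3.
Test 3^(12/q) mod 13 for each prime factor q of 12:
3^6 ≡ 1 (mod 13)  [q = 2: ≡ 1 ✗]
3^4 ≡ 3 (mod 13)  [q = 3: ≢ 1 ✓]
3^6 ≡ 1 shows ord(3) | 6, strictly less than φ(13); not a primitive root.

No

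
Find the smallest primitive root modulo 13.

2

φ(13) = 13 − 1 = 12 = 2^2 · 3.
g is a primitive root iff g^(12/q) ≢ 1 (mod 13) for each prime q ∈ {2, 3}.
g = 2: 2^6 ≡ 12; 2^4 ≡ 3 — none is 1, so 2 is a primitive root.
Hence the least primitive root of 13 is 2.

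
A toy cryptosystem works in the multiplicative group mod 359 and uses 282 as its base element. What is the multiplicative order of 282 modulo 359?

ord(282) | φ(359) = 359 − 1 = 358 = 2 · 179.
Divisors of 358: 1, 2, 179, 358.
Compute 282^d (mod 359) for the divisors d until we hit 1:
282^1 ≡ 282 (mod 359)
282^2 ≡ 185 (mod 359)
282^179 ≡ 1 (mod 359) ✓
Therefore the multiplicative order of 282 modulo 359 is 179.

179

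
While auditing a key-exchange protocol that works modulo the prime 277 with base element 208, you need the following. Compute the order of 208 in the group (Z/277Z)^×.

46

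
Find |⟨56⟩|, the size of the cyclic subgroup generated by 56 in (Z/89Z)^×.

88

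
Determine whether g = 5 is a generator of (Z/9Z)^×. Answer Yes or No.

φ(9) = φ(3^2) = 3·(3−1) = 6 = 2 · 3.
It suffices to check that the order of 5 is not a proper divisor of 6: compute 5^(6/q) for q ∈ {2, 3}.
5^3 ≡ 8 (mod 9)  [q = 2: ≢ 1 ✓]
5^2 ≡ 7 (mod 9)  [q = 3: ≢ 1 ✓]
None equal 1, so ord_9(5) = 6: 5 is a primitive root.

Yes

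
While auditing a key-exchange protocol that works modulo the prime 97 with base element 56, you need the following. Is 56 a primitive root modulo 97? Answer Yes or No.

Yes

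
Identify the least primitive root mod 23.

φ(23) = 23 − 1 = 22 = 2 · 11.
g is a primitive root iff g^(22/q) ≢ 1 (mod 23) for each prime q ∈ {2, 11}.
g = 2: 2^11 ≡ 1 — hits 1, so not a primitive root.
g = 3: 3^11 ≡ 1 — hits 1, so not a primitive root.
g = 4: 4^11 ≡ 1 — hits 1, so not a primitive root.
g = 5: 5^11 ≡ 22; 5^2 ≡ 2 — none is 1, so 5 is a primitive root.
Hence the least primitive root of 23 is 5.

5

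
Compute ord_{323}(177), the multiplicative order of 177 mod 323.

144

By Lagrange's theorem, ord_323(177) divides φ(323) = φ(17·19) = (17−1)·(19−1) = 16·18 = 288 = 2^5 · 3^2.
Divisors of 288: 1, 2, 3, 4, 6, 8, 9, 12, 16, 18, 24, 32, 36, 48, 72, 96, 144, 288.
Check 177^d mod 323 for each divisor in increasing order:
177^1 ≡ 177
177^2 ≡ 321
177^3 ≡ 292
177^4 ≡ 4
177^6 ≡ 315
177^8 ≡ 16
177^9 ≡ 248
177^12 ≡ 64
177^16 ≡ 256
177^18 ≡ 134
177^24 ≡ 220
177^32 ≡ 290
177^36 ≡ 191
177^48 ≡ 273
177^72 ≡ 305
177^96 ≡ 239
177^144 ≡ 1
Therefore the multiplicative order of 177 modulo 323 is 144.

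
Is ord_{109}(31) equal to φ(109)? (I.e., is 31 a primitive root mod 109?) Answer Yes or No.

No

φ(109) = 109 − 1 = 108 = 2^2 · 3^3.
An element g generates (Z/109Z)^× iff g^(108/q) ≢ 1 (mod 109) for each prime q ∈ {2, 3}.
31^54 ≡ 1 (mod 109)  [q = 2: ≡ 1 ✗]
31^36 ≡ 45 (mod 109)  [q = 3: ≢ 1 ✓]
Since 31^54 ≡ 1, the order of 31 divides 54 < 108, so 31 is not a primitive root.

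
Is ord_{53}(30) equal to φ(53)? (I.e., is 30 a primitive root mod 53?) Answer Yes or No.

φ(53) = 53 − 1 = 52 = 2^2 · 13.
30 is a primitive root mod 53 iff 30^(φ(53)/q) ≢ 1 for every prime q | φ(53), i.e. q ∈ {2, 13}.
30^26 ≡ 52 (mod 53)  [q = 2: ≢ 1 ✓]
30^4 ≡ 1 (mod 53)  [q = 13: ≡ 1 ✗]
Since 30^4 ≡ 1, the order of 30 divides 4 < 52, so 30 is not a primitive root.

No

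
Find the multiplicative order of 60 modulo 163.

81

Since 60 ∈ (Z/163Z)^×, its order divides φ(163) = 163 − 1 = 162 = 2 · 3^4.
Divisors of 162: 1, 2, 3, 6, 9, 18, 27, 54, 81, 162.
Evaluate successive powers at the divisors of 162:
60^1 ≡ 60
60^2 ≡ 14
60^3 ≡ 25
60^6 ≡ 136
60^9 ≡ 140
60^18 ≡ 40
60^27 ≡ 58
60^54 ≡ 104
60^81 ≡ 1
Therefore the multiplicative order of 60 modulo 163 is 81.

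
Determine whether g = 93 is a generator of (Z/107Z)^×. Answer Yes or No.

Yes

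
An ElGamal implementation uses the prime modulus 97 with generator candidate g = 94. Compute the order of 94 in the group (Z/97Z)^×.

48

ord(94) | φ(97) = 97 − 1 = 96 = 2^5 · 3.
Divisors of 96: 1, 2, 3, 4, 6, 8, 12, 16, 24, 32, 48, 96.
Test each divisor d:
94^1 ≡ 94 (mod 97)
94^2 ≡ 9 (mod 97)
94^3 ≡ 70 (mod 97)
94^4 ≡ 81 (mod 97)
94^6 ≡ 50 (mod 97)
94^8 ≡ 62 (mod 97)
94^12 ≡ 75 (mod 97)
94^16 ≡ 61 (mod 97)
94^24 ≡ 96 (mod 97)
94^32 ≡ 35 (mod 97)
94^48 ≡ 1 (mod 97) ✓
Therefore the multiplicative order of 94 modulo 97 is 48.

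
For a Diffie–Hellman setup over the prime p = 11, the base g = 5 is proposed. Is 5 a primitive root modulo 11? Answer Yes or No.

φ(11) = 11 − 1 = 10 = 2 · 5.
An element g generates (Z/11Z)^× iff g^(10/q) ≢ 1 (mod 11) for each prime q ∈ {2, 5}.
5^5 ≡ 1 (mod 11)  [q = 2: ≡ 1 ✗]
5^2 ≡ 3 (mod 11)  [q = 5: ≢ 1 ✓]
Since 5^5 ≡ 1, the order of 5 divides 5 < 10, so 5 is not a primitive root.

No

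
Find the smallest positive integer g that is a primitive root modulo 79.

3

φ(79) = 79 − 1 = 78 = 2 · 3 · 13.
Test candidates g = 2, 3, … against the prime factors q ∈ {2, 3, 13} of φ(79): g is a generator iff g^(78/q) ≢ 1 for every such q.
g = 2: 2^39 ≡ 1 — hits 1, so not a primitive root.
g = 3: 3^39 ≡ 78; 3^26 ≡ 23; 3^6 ≡ 18 — none is 1, so 3 is a primitive root.
The smallest primitive root modulo 79 is 3.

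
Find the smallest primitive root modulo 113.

3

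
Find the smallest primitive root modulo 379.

2

φ(379) = 379 − 1 = 378 = 2 · 3^3 · 7.
g is a primitive root iff g^(378/q) ≢ 1 (mod 379) for each prime q ∈ {2, 3, 7}.
g = 2: 2^189 ≡ 378; 2^126 ≡ 327; 2^54 ≡ 125 — none is 1, so 2 is a primitive root.
The smallest primitive root modulo 379 is 2.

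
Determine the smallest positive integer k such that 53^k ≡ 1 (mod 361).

ord(53) | φ(361) = φ(19^2) = 19·(19−1) = 342 = 2 · 3^2 · 19.
Divisors of 342: 1, 2, 3, 6, 9, 18, 19, 38, 57, 114, 171, 342.
Check 53^d mod 361 for each divisor in increasing order:
53^1 ≡ 53
53^2 ≡ 282
53^3 ≡ 145
53^6 ≡ 87
53^9 ≡ 341
53^18 ≡ 39
53^19 ≡ 262
53^38 ≡ 54
53^57 ≡ 69
53^114 ≡ 68
53^171 ≡ 360
53^342 ≡ 1
Therefore the multiplicative order of 53 modulo 361 is 342.

342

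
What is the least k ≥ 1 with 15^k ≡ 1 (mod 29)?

By Lagrange's theorem, ord_29(15) divides φ(29) = 29 − 1 = 28 = 2^2 · 7.
Divisors of 28: 1, 2, 4, 7, 14, 28.
Compute 15^d (mod 29) for the divisors d until we hit 1:
15^1 ≡ 15 (mod 29)
15^2 ≡ 22 (mod 29)
15^4 ≡ 20 (mod 29)
15^7 ≡ 17 (mod 29)
15^14 ≡ 28 (mod 29)
15^28 ≡ 1 (mod 29) ✓
Therefore the multiplicative order of 15 modulo 29 is 28.

28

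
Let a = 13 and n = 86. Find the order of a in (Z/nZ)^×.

21

The order of 13 must divide φ(86) = φ(2)·φ(43) = 1·42 = 42 = 2 · 3 · 7.
Divisors of 42: 1, 2, 3, 6, 7, 14, 21, 42.
Evaluate successive powers at the divisors of 42:
13^1 ≡ 13 (mod 86)
13^2 ≡ 83 (mod 86)
13^3 ≡ 47 (mod 86)
13^6 ≡ 59 (mod 86)
13^7 ≡ 79 (mod 86)
13^14 ≡ 49 (mod 86)
13^21 ≡ 1 (mod 86) ✓
Therefore the multiplicative order of 13 modulo 86 is 21.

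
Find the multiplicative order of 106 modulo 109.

The order of 106 must divide φ(109) = 109 − 1 = 108 = 2^2 · 3^3.
Divisors of 108: 1, 2, 3, 4, 6, 9, 12, 18, 27, 36, 54, 108.
Check 106^d mod 109 for each divisor in increasing order:
106^1 ≡ 106 (mod 109)
106^2 ≡ 9 (mod 109)
106^3 ≡ 82 (mod 109)
106^4 ≡ 81 (mod 109)
106^6 ≡ 75 (mod 109)
106^9 ≡ 46 (mod 109)
106^12 ≡ 66 (mod 109)
106^18 ≡ 45 (mod 109)
106^27 ≡ 108 (mod 109)
106^36 ≡ 63 (mod 109)
106^54 ≡ 1 (mod 109) ✓
The smallest such exponent is 54, so the order of 106 is 54.

54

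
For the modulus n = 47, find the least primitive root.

5

φ(47) = 47 − 1 = 46 = 2 · 23.
g is a primitive root iff g^(46/q) ≢ 1 (mod 47) for each prime q ∈ {2, 23}.
g = 2: 2^23 ≡ 1 — hits 1, so not a primitive root.
g = 3: 3^23 ≡ 1 — hits 1, so not a primitive root.
g = 4: 4^23 ≡ 1 — hits 1, so not a primitive root.
g = 5: 5^23 ≡ 46; 5^2 ≡ 25 — none is 1, so 5 is a primitive root.
Hence the least primitive root of 47 is 5.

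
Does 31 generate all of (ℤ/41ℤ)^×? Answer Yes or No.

No

φ(41) = 41 − 1 = 40 = 2^3 · 5.
It suffices to check that the order of 31 is not a proper divisor of 40: compute 31^(40/q) for q ∈ {2, 5}.
31^20 ≡ 1 (mod 41)  [q = 2: ≡ 1 ✗]
31^8 ≡ 16 (mod 41)  [q = 5: ≢ 1 ✓]
31^20 ≡ 1 shows ord(31) | 20, strictly less than φ(41); not a primitive root.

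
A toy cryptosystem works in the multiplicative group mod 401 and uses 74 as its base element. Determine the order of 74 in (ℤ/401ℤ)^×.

400

By Lagrange's theorem, ord_401(74) divides φ(401) = 401 − 1 = 400 = 2^4 · 5^2.
Divisors of 400: 1, 2, 4, 5, 8, 10, 16, 20, 25, 40, 50, 80, 100, 200, 400.
Test each divisor d:
74^1 ≡ 74
74^2 ≡ 263
74^4 ≡ 197
74^5 ≡ 142
74^8 ≡ 313
74^10 ≡ 114
74^16 ≡ 125
74^20 ≡ 164
74^25 ≡ 30
74^40 ≡ 29
74^50 ≡ 98
74^80 ≡ 39
74^100 ≡ 381
74^200 ≡ 400
74^400 ≡ 1
Therefore the multiplicative order of 74 modulo 401 is 400.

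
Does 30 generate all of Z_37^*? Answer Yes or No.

φ(37) = 37 − 1 = 36 = 2^2 · 3^2.
30 is a primitive root mod 37 iff 30^(φ(37)/q) ≢ 1 for every prime q | φ(37), i.e. q ∈ {2, 3}.
30^18 ≡ 1 (mod 37)  [q = 2: ≡ 1 ✗]
30^12 ≡ 10 (mod 37)  [q = 3: ≢ 1 ✓]
The check at q = 2 fails, so 30 generates a proper subgroup.

No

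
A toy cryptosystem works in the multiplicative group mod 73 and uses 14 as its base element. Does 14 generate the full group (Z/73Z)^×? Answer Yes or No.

Yes

φ(73) = 73 − 1 = 72 = 2^3 · 3^2.
An element g generates (Z/73Z)^× iff g^(72/q) ≢ 1 (mod 73) for each prime q ∈ {2, 3}.
14^36 ≡ 72 (mod 73)  [q = 2: ≢ 1 ✓]
14^24 ≡ 64 (mod 73)  [q = 3: ≢ 1 ✓]
Every test exponent gives a nontrivial residue, hence 14 generates the full group.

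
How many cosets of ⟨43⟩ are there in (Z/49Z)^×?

6

ord(43) | φ(49) = φ(7^2) = 7·(7−1) = 42 = 2 · 3 · 7.
Divisors of 42: 1, 2, 3, 6, 7, 14, 21, 42.
Check 43^d mod 49 for each divisor in increasing order:
43^1 ≡ 43 (mod 49)
43^2 ≡ 36 (mod 49)
43^3 ≡ 29 (mod 49)
43^6 ≡ 8 (mod 49)
43^7 ≡ 1 (mod 49) ✓
So ord_49(43) = 7, hence |⟨43⟩| = 7.
[(Z/49Z)^× : ⟨43⟩] = 42/7 = 6.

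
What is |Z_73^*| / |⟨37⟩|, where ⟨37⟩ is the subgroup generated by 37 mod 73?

8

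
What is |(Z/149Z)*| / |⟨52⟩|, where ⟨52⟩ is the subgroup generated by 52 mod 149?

By Lagrange's theorem, ord_149(52) divides φ(149) = 149 − 1 = 148 = 2^2 · 37.
Divisors of 148: 1, 2, 4, 37, 74, 148.
Compute 52^d (mod 149) for the divisors d until we hit 1:
52^1 ≡ 52 (mod 149)
52^2 ≡ 22 (mod 149)
52^4 ≡ 37 (mod 149)
52^37 ≡ 44 (mod 149)
52^74 ≡ 148 (mod 149)
52^148 ≡ 1 (mod 149) ✓
The order of 52 is 148, so the subgroup it generates has 148 elements.
The index is φ(149) / ord(52) = 148 / 148 = 1.

1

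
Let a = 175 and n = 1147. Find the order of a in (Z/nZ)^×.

30

ord(175) | φ(1147) = φ(31·37) = (31−1)·(37−1) = 30·36 = 1080 = 2^3 · 3^3 · 5.
Divisors of 1080: 1, 2, 3, 4, 5, 6, 8, 9, 10, 12, 15, 18, 20, 24, 27, 30, 36, 40, 45, 54, 60, 72, 90, 108, 120, 135, 180, 216, 270, 360, 540, 1080.
Compute 175^d (mod 1147) for the divisors d until we hit 1:
175^1 ≡ 175 (mod 1147)
175^2 ≡ 803 (mod 1147)
175^3 ≡ 591 (mod 1147)
175^4 ≡ 195 (mod 1147)
175^5 ≡ 862 (mod 1147)
175^6 ≡ 593 (mod 1147)
175^8 ≡ 174 (mod 1147)
175^9 ≡ 628 (mod 1147)
175^10 ≡ 935 (mod 1147)
175^12 ≡ 667 (mod 1147)
175^15 ≡ 776 (mod 1147)
175^18 ≡ 963 (mod 1147)
175^20 ≡ 211 (mod 1147)
175^24 ≡ 1000 (mod 1147)
175^27 ≡ 295 (mod 1147)
175^30 ≡ 1 (mod 1147) ✓
Hence ord(175) = 30.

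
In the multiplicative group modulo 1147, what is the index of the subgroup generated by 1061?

12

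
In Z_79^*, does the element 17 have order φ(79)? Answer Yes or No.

No

φ(79) = 79 − 1 = 78 = 2 · 3 · 13.
17 is a primitive root mod 79 iff 17^(φ(79)/q) ≢ 1 for every prime q | φ(79), i.e. q ∈ {2, 3, 13}.
17^39 ≡ 78 (mod 79)  [q = 2: ≢ 1 ✓]
17^26 ≡ 1 (mod 79)  [q = 3: ≡ 1 ✗]
17^6 ≡ 67 (mod 79)  [q = 13: ≢ 1 ✓]
Since 17^26 ≡ 1, the order of 17 divides 26 < 78, so 17 is not a primitive root.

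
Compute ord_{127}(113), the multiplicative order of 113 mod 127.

63

The order of 113 must divide φ(127) = 127 − 1 = 126 = 2 · 3^2 · 7.
Divisors of 126: 1, 2, 3, 6, 7, 9, 14, 18, 21, 42, 63, 126.
Compute 113^d (mod 127) for the divisors d until we hit 1:
113^1 ≡ 113 (mod 127)
113^2 ≡ 69 (mod 127)
113^3 ≡ 50 (mod 127)
113^6 ≡ 87 (mod 127)
113^7 ≡ 52 (mod 127)
113^9 ≡ 32 (mod 127)
113^14 ≡ 37 (mod 127)
113^18 ≡ 8 (mod 127)
113^21 ≡ 19 (mod 127)
113^42 ≡ 107 (mod 127)
113^63 ≡ 1 (mod 127) ✓
The smallest such exponent is 63, so the order of 113 is 63.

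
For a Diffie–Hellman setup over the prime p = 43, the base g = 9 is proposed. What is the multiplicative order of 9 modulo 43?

21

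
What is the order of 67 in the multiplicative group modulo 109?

108

By Lagrange's theorem, ord_109(67) divides φ(109) = 109 − 1 = 108 = 2^2 · 3^3.
Divisors of 108: 1, 2, 3, 4, 6, 9, 12, 18, 27, 36, 54, 108.
Check 67^d mod 109 for each divisor in increasing order:
67^1 ≡ 67 (mod 109)
67^2 ≡ 20 (mod 109)
67^3 ≡ 32 (mod 109)
67^4 ≡ 73 (mod 109)
67^6 ≡ 43 (mod 109)
67^9 ≡ 68 (mod 109)
67^12 ≡ 105 (mod 109)
67^18 ≡ 46 (mod 109)
67^27 ≡ 76 (mod 109)
67^36 ≡ 45 (mod 109)
67^54 ≡ 108 (mod 109)
67^108 ≡ 1 (mod 109) ✓
Therefore the multiplicative order of 67 modulo 109 is 108.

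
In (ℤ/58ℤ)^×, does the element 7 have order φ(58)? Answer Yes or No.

φ(58) = φ(2)·φ(29) = 1·28 = 28 = 2^2 · 7.
Test 7^(28/q) mod 58 for each prime factor q of 28:
7^14 ≡ 1 (mod 58)  [q = 2: ≡ 1 ✗]
7^4 ≡ 23 (mod 58)  [q = 7: ≢ 1 ✓]
Since 7^14 ≡ 1, the order of 7 divides 14 < 28, so 7 is not a primitive root.

No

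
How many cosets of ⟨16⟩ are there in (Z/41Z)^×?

8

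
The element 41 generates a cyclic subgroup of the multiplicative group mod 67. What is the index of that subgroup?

1

ord(41) | φ(67) = 67 − 1 = 66 = 2 · 3 · 11.
Divisors of 66: 1, 2, 3, 6, 11, 22, 33, 66.
Compute 41^d (mod 67) for the divisors d until we hit 1:
41^1 ≡ 41 (mod 67)
41^2 ≡ 6 (mod 67)
41^3 ≡ 45 (mod 67)
41^6 ≡ 15 (mod 67)
41^11 ≡ 30 (mod 67)
41^22 ≡ 29 (mod 67)
41^33 ≡ 66 (mod 67)
41^66 ≡ 1 (mod 67) ✓
So ord_67(41) = 66, hence |⟨41⟩| = 66.
The index is φ(67) / ord(41) = 66 / 66 = 1.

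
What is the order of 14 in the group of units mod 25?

10

Since 14 ∈ (Z/25Z)^×, its order divides φ(25) = φ(5^2) = 5·(5−1) = 20 = 2^2 · 5.
Divisors of 20: 1, 2, 4, 5, 10, 20.
Check 14^d mod 25 for each divisor in increasing order:
14^1 ≡ 14 (mod 25)
14^2 ≡ 21 (mod 25)
14^4 ≡ 16 (mod 25)
14^5 ≡ 24 (mod 25)
14^10 ≡ 1 (mod 25) ✓
Therefore the multiplicative order of 14 modulo 25 is 10.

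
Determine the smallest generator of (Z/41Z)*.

6

φ(41) = 41 − 1 = 40 = 2^3 · 5.
Test candidates g = 2, 3, … against the prime factors q ∈ {2, 5} of φ(41): g is a generator iff g^(40/q) ≢ 1 for every such q.
g = 2: 2^20 ≡ 1 — hits 1, so not a primitive root.
g = 3: 3^20 ≡ 40; 3^8 ≡ 1 — hits 1, so not a primitive root.
g = 4: 4^20 ≡ 1 — hits 1, so not a primitive root.
g = 5: 5^20 ≡ 1 — hits 1, so not a primitive root.
g = 6: 6^20 ≡ 40; 6^8 ≡ 10 — none is 1, so 6 is a primitive root.
So 6 is the smallest generator of (Z/41Z)^×.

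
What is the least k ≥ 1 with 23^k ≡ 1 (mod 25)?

20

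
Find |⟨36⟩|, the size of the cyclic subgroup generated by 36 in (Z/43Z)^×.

3

ord(36) | φ(43) = 43 − 1 = 42 = 2 · 3 · 7.
Divisors of 42: 1, 2, 3, 6, 7, 14, 21, 42.
Check 36^d mod 43 for each divisor in increasing order:
36^1 ≡ 36 (mod 43)
36^2 ≡ 6 (mod 43)
36^3 ≡ 1 (mod 43) ✓
The smallest such exponent is 3, so the order of 36 is 3.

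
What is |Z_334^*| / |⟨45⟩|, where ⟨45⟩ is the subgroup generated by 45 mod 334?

ord(45) | φ(334) = φ(2)·φ(167) = 1·166 = 166 = 2 · 83.
Divisors of 166: 1, 2, 83, 166.
Check 45^d mod 334 for each divisor in increasing order:
45^1 ≡ 45 (mod 334)
45^2 ≡ 21 (mod 334)
45^83 ≡ 333 (mod 334)
45^166 ≡ 1 (mod 334) ✓
The order of 45 is 166, so the subgroup it generates has 166 elements.
Index = |(Z/334Z)^×| / |⟨45⟩| = 166 / 166 = 1.

1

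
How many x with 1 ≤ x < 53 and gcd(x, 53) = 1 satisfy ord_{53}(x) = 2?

φ(53) = 53 − 1 = 52 = 2^2 · 13.
(Z/53Z)^× is cyclic (|G| = 52); a cyclic group of order m has exactly φ(d) elements of each order d | m, and none otherwise.
2 | 52, and φ(2) = 2 − 1 = 1.

1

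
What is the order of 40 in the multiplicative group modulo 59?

By Lagrange's theorem, ord_59(40) divides φ(59) = 59 − 1 = 58 = 2 · 29.
Divisors of 58: 1, 2, 29, 58.
Check 40^d mod 59 for each divisor in increasing order:
40^1 ≡ 40
40^2 ≡ 7
40^29 ≡ 58
40^58 ≡ 1
Hence ord(40) = 58.

58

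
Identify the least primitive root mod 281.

3

φ(281) = 281 − 1 = 280 = 2^3 · 5 · 7.
g is a primitive root iff g^(280/q) ≢ 1 (mod 281) for each prime q ∈ {2, 5, 7}.
g = 2: 2^140 ≡ 1 — hits 1, so not a primitive root.
g = 3: 3^140 ≡ 280; 3^56 ≡ 86; 3^40 ≡ 249 — none is 1, so 3 is a primitive root.
The smallest primitive root modulo 281 is 3.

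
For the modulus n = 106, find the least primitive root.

3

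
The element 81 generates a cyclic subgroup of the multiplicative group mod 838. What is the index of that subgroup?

2

Since 81 ∈ (Z/838Z)^×, its order divides φ(838) = φ(2)·φ(419) = 1·418 = 418 = 2 · 11 · 19.
Divisors of 418: 1, 2, 11, 19, 22, 38, 209, 418.
Compute 81^d (mod 838) for the divisors d until we hit 1:
81^1 ≡ 81 (mod 838)
81^2 ≡ 695 (mod 838)
81^11 ≡ 47 (mod 838)
81^19 ≡ 521 (mod 838)
81^22 ≡ 533 (mod 838)
81^38 ≡ 767 (mod 838)
81^209 ≡ 1 (mod 838) ✓
Thus |⟨81⟩| = ord(81) = 209.
The index is φ(838) / ord(81) = 418 / 209 = 2.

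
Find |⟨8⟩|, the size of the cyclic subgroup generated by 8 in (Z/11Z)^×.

ord(8) | φ(11) = 11 − 1 = 10 = 2 · 5.
Divisors of 10: 1, 2, 5, 10.
Compute 8^d (mod 11) for the divisors d until we hit 1:
8^1 ≡ 8
8^2 ≡ 9
8^5 ≡ 10
8^10 ≡ 1
Therefore the multiplicative order of 8 modulo 11 is 10.

10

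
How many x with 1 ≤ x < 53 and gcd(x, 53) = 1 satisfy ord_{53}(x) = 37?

φ(53) = 53 − 1 = 52 = 2^2 · 13.
In a cyclic group of order 52, there are φ(d) elements of order d for each divisor d of 52, and zero for non-divisors.
Here 52 is not a multiple of 37, so there are no elements of order 37.

0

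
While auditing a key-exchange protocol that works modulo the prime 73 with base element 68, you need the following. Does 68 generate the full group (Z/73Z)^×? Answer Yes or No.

φ(73) = 73 − 1 = 72 = 2^3 · 3^2.
It suffices to check that the order of 68 is not a proper divisor of 72: compute 68^(72/q) for q ∈ {2, 3}.
68^36 ≡ 72 (mod 73)  [q = 2: ≢ 1 ✓]
68^24 ≡ 8 (mod 73)  [q = 3: ≢ 1 ✓]
None equal 1, so ord_73(68) = 72: 68 is a primitive root.

Yes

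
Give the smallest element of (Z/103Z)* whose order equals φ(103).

5

φ(103) = 103 − 1 = 102 = 2 · 3 · 17.
Test candidates g = 2, 3, … against the prime factors q ∈ {2, 3, 17} of φ(103): g is a generator iff g^(102/q) ≢ 1 for every such q.
g = 2: 2^51 ≡ 1 — hits 1, so not a primitive root.
g = 3: 3^51 ≡ 102; 3^34 ≡ 1 — hits 1, so not a primitive root.
g = 4: 4^51 ≡ 1 — hits 1, so not a primitive root.
g = 5: 5^51 ≡ 102; 5^34 ≡ 56; 5^6 ≡ 72 — none is 1, so 5 is a primitive root.
Hence the least primitive root of 103 is 5.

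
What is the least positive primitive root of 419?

2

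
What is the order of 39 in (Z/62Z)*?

5

Since 39 ∈ (Z/62Z)^×, its order divides φ(62) = φ(2)·φ(31) = 1·30 = 30 = 2 · 3 · 5.
Divisors of 30: 1, 2, 3, 5, 6, 10, 15, 30.
Test each divisor d:
39^1 ≡ 39 (mod 62)
39^2 ≡ 33 (mod 62)
39^3 ≡ 47 (mod 62)
39^5 ≡ 1 (mod 62) ✓
Therefore the multiplicative order of 39 modulo 62 is 5.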